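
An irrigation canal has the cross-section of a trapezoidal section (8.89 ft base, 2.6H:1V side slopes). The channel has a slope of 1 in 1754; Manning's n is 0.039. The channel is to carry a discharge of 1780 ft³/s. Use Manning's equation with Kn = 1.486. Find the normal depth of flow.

Manning's equation rearranged: A R^(2/3) = nQ / (1.486·√S) = 0.039 × 1780 / (1.486 × √0.0005701) = 1957.
Try y = 16 ft: A R^(2/3) = 3296 — over.
Try y = 11.5 ft: A R^(2/3) = 1492 — short.
Try y = 12.9 ft: A R^(2/3) = 1960 — matches.

y_n = 12.9 ft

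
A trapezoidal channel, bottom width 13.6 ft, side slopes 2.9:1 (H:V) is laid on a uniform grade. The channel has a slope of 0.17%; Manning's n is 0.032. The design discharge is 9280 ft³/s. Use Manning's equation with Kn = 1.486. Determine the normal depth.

y_n = 17.3 ft

Manning's equation rearranged: A R^(2/3) = nQ / (1.486·√S) = 0.032 × 9280 / (1.486 × √0.0017) = 4847.
Try y = 21.4 ft: A R^(2/3) = 8093 — too large.
Try y = 14.2 ft: A R^(2/3) = 3039 — too small.
Try y = 17.3 ft: A R^(2/3) = 4849 — matches.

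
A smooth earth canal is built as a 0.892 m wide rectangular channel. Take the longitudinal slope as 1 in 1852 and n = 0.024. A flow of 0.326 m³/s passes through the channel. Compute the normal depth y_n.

y_n = 0.855 m

Manning's equation rearranged: A R^(2/3) = nQ / (1·√S) = 0.024 × 0.326 / (√0.00054) = 0.3367.
Try y = 1.08 m: A R^(2/3) = 0.4466 — high.
Try y = 0.685 m: A R^(2/3) = 0.2553 — low.
Try y = 0.855 m: A R^(2/3) = 0.3365 — ≈ 0.3367.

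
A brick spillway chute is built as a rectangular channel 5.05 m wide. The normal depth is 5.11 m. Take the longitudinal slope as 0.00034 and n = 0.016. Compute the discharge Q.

Q = 42.2 m³/s

Flow area A = b·y = 5.05 × 5.11 = 25.81 m². Wetted perimeter P = b + 2y = 5.05 + 2×5.11 = 15.27 m.
Hydraulic radius R = A/P = 25.81/15.27 = 1.69 m.
Manning's equation: Q = (1/n) A R^(2/3) S^(1/2) = (1/0.016) × 25.81 × 1.69^(2/3) × 0.00034^(1/2) = 42.2 m³/s.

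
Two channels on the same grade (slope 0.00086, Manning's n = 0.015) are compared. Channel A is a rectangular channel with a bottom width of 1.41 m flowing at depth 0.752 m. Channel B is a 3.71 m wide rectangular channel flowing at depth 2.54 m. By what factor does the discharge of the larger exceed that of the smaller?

18.3

Channel A: Flow area A = b·y = 1.41 × 0.752 = 1.06 m². Wetted perimeter P = b + 2y = 1.41 + 2×0.752 = 2.914 m. Hydraulic radius R = A/P = 1.06/2.914 = 0.3639 m. Q_A = (1/0.015)·1.06·0.3639^(2/3)·√0.00086 = 1.057 m³/s.
Channel B: Flow area A = b·y = 3.71 × 2.54 = 9.423 m². Wetted perimeter P = b + 2y = 3.71 + 2×2.54 = 8.79 m. Hydraulic radius R = A/P = 9.423/8.79 = 1.072 m. Q_B = (1/0.015)·9.423·1.072^(2/3)·√0.00086 = 19.3 m³/s.
The larger discharge is 19.3 m³/s and the smaller is 1.057 m³/s; the ratio is 18.3.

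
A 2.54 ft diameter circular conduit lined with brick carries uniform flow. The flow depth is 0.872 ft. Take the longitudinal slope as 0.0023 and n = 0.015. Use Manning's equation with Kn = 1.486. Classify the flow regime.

subcritical

For a circular section of diameter D = 2.54 ft at depth y = 0.872 ft, the central angle is θ = 2 arccos(1 − 2y/D) = 2.504 rad. Then A = (D²/8)(θ − sin θ) = 1.539 ft² and P = Dθ/2 = 3.18 ft.
Hydraulic radius R = A/P = 1.539/3.18 = 0.4841 ft.
V = (1.486/n) R^(2/3) √S = (1.486/0.015) × 0.4841^(2/3) × √0.0023 = 2.929 ft/s. Hydraulic depth D_h = A/T = 1.539/2.412 = 0.6382 ft.
Froude number Fr = V/√(g·D_h) = 2.929/√(32.2×0.6382) = 0.646, which is less than 1, so the flow is subcritical.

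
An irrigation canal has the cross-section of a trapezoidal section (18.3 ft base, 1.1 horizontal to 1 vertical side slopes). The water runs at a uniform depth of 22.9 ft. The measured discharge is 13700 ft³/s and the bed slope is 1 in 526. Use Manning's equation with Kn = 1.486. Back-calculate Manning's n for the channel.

With bottom width b = 18.3 ft and side slope z = 1.1: A = (b + zy)y = (18.3 + 1.1×22.9)×22.9 = 995.9 ft²; P = b + 2y√(1+z²) = 18.3 + 2×22.9×1.487 = 86.39 ft.
Hydraulic radius R = A/P = 995.9/86.39 = 11.53 ft.
Rearranging Manning's equation: n = (1.486/Q) A R^(2/3) S^(1/2) = (1.486/13700) × 995.9 × 11.53^(2/3) × √0.001901 = 0.024.

n = 0.024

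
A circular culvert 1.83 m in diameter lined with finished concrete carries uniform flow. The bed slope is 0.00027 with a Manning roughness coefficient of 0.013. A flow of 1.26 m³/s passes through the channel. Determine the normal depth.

Manning's equation rearranged: A R^(2/3) = nQ / (1·√S) = 0.013 × 1.26 / (√0.00027) = 0.9969.
At y = 1.18 m: A R^(2/3) = 1.168 — too large.
At y = 0.738 m: A R^(2/3) = 0.5342 — too small.
At y = 1.06 m: A R^(2/3) = 0.9934 — ≈ 0.9969.

y_n = 1.06 m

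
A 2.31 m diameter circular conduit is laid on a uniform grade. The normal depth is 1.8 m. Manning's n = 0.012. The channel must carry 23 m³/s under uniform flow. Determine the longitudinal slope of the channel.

For a circular section of diameter D = 2.31 m at depth y = 1.8 m, the central angle is θ = 2 arccos(1 − 2y/D) = 4.327 rad. Then A = (D²/8)(θ − sin θ) = 3.504 m² and P = Dθ/2 = 4.997 m.
Hydraulic radius R = A/P = 3.504/4.997 = 0.7012 m.
From Manning's equation, S = [nQ / (1 A R^(2/3))]² = [0.012 × 23 / (1 × 3.504 × 0.7012^(2/3))]² = 0.00996.

S = 0.00996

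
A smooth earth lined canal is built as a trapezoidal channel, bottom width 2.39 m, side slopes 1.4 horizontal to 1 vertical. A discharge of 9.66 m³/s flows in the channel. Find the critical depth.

y_c = 0.973 m

At critical depth, Q² T / (g A³) = 1, i.e. A³/T = Q²/g = 9.66²/9.81 = 9.512.
Try y = 1.08 m: A³/T = 13.82 — high.
Try y = 0.668 m: A³/T = 2.572 — low.
Try y = 0.973 m: A³/T = 9.515 — ≈ 9.512.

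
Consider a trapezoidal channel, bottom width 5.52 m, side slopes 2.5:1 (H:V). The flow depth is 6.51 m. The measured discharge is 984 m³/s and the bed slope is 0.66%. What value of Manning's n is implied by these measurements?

With bottom width b = 5.52 m and side slope z = 2.5: A = (b + zy)y = (5.52 + 2.5×6.51)×6.51 = 141.9 m²; P = b + 2y√(1+z²) = 5.52 + 2×6.51×2.693 = 40.58 m.
Hydraulic radius R = A/P = 141.9/40.58 = 3.497 m.
Rearranging Manning's equation: n = (1/Q) A R^(2/3) S^(1/2) = (1/984) × 141.9 × 3.497^(2/3) × √0.0066 = 0.027.

n = 0.027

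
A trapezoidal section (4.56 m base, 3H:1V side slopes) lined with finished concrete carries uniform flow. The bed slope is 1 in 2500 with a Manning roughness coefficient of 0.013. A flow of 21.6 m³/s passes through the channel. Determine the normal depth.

y_n = 1.54 m

Manning's equation rearranged: A R^(2/3) = nQ / (1·√S) = 0.013 × 21.6 / (√0.0004) = 14.04.
Trying y = 1.27 m: A R^(2/3) = 9.495 — short.
Trying y = 1.54 m: A R^(2/3) = 14.03 — matches.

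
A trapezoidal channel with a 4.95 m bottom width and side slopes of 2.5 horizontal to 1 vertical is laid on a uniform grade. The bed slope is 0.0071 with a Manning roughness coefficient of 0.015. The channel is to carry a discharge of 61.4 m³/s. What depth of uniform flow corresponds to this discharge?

y_n = 1.37 m

Manning's equation rearranged: A R^(2/3) = nQ / (1·√S) = 0.015 × 61.4 / (√0.0071) = 10.93.
At y = 1.51 m: A R^(2/3) = 13.24 — over.
At y = 0.971 m: A R^(2/3) = 5.668 — short.
At y = 1.37 m: A R^(2/3) = 10.94 — ≈ 10.93.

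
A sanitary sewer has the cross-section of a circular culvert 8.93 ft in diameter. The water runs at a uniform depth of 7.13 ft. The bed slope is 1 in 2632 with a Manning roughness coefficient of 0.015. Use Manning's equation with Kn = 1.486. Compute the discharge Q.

For a circular section of diameter D = 8.93 ft at depth y = 7.13 ft, the central angle is θ = 2 arccos(1 − 2y/D) = 4.421 rad. Then A = (D²/8)(θ − sin θ) = 53.61 ft² and P = Dθ/2 = 19.74 ft.
Hydraulic radius R = A/P = 53.61/19.74 = 2.716 ft.
Manning's equation: Q = (1.486/n) A R^(2/3) S^(1/2) = (1.486/0.015) × 53.61 × 2.716^(2/3) × 0.0003799^(1/2) = 202 ft³/s.

Q = 202 ft³/s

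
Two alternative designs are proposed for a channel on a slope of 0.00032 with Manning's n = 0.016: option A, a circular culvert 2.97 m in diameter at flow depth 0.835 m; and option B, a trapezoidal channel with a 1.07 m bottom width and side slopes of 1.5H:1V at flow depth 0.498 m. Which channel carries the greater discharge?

channel A

Channel A: For a circular section of diameter D = 2.97 m at depth y = 0.835 m, the central angle is θ = 2 arccos(1 − 2y/D) = 2.235 rad. Then A = (D²/8)(θ − sin θ) = 1.597 m² and P = Dθ/2 = 3.32 m. Hydraulic radius R = A/P = 1.597/3.32 = 0.4811 m. Q_A = (1/0.016)·1.597·0.4811^(2/3)·√0.00032 = 1.096 m³/s.
Channel B: With bottom width b = 1.07 m and side slope z = 1.5: A = (b + zy)y = (1.07 + 1.5×0.498)×0.498 = 0.9049 m²; P = b + 2y√(1+z²) = 1.07 + 2×0.498×1.803 = 2.866 m. Hydraulic radius R = A/P = 0.9049/2.866 = 0.3158 m. Q_B = (1/0.016)·0.9049·0.3158^(2/3)·√0.00032 = 0.4691 m³/s.
Q_A = 1.096 m³/s vs Q_B = 0.4691 m³/s, so channel A carries more.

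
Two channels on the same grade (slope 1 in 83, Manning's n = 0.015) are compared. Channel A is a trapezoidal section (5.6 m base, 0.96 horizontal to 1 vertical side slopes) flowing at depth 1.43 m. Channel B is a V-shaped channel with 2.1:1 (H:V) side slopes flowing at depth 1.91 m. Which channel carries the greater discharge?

Channel A: With bottom width b = 5.6 m and side slope z = 0.96: A = (b + zy)y = (5.6 + 0.96×1.43)×1.43 = 9.971 m²; P = b + 2y√(1+z²) = 5.6 + 2×1.43×1.386 = 9.565 m. Hydraulic radius R = A/P = 9.971/9.565 = 1.043 m. Q_A = (1/0.015)·9.971·1.043^(2/3)·√0.01205 = 75.02 m³/s.
Channel B: For a triangular section with side slope z = 2.1: A = zy² = 2.1×1.91² = 7.661 m²; P = 2y√(1+z²) = 2×1.91×2.326 = 8.885 m. Hydraulic radius R = A/P = 7.661/8.885 = 0.8622 m. Q_B = (1/0.015)·7.661·0.8622^(2/3)·√0.01205 = 50.79 m³/s.
Q_A = 75.02 m³/s vs Q_B = 50.79 m³/s, so channel A carries more.

channel A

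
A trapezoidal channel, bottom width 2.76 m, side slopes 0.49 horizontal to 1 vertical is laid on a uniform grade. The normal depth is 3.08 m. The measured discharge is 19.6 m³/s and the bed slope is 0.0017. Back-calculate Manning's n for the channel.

n = 0.0341

With bottom width b = 2.76 m and side slope z = 0.49: A = (b + zy)y = (2.76 + 0.49×3.08)×3.08 = 13.15 m²; P = b + 2y√(1+z²) = 2.76 + 2×3.08×1.114 = 9.62 m.
Hydraulic radius R = A/P = 13.15/9.62 = 1.367 m.
Rearranging Manning's equation: n = (1/Q) A R^(2/3) S^(1/2) = (1/19.6) × 13.15 × 1.367^(2/3) × √0.0017 = 0.0341.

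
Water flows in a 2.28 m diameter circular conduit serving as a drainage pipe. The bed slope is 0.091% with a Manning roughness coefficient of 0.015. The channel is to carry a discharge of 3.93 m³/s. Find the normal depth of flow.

y_n = 1.4 m

Manning's equation rearranged: A R^(2/3) = nQ / (1·√S) = 0.015 × 3.93 / (√0.00091) = 1.954.
At y = 1.24 m: A R^(2/3) = 1.614 — too small.
At y = 1.73 m: A R^(2/3) = 2.594 — too large.
At y = 1.4 m: A R^(2/3) = 1.953 — close enough.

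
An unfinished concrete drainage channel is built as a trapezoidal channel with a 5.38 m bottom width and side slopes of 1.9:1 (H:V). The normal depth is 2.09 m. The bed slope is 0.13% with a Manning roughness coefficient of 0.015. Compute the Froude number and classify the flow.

subcritical

With bottom width b = 5.38 m and side slope z = 1.9: A = (b + zy)y = (5.38 + 1.9×2.09)×2.09 = 19.54 m²; P = b + 2y√(1+z²) = 5.38 + 2×2.09×2.147 = 14.35 m.
Hydraulic radius R = A/P = 19.54/14.35 = 1.361 m.
V = (1/n) R^(2/3) √S = (1/0.015) × 1.361^(2/3) × √0.0013 = 2.953 m/s. Hydraulic depth D_h = A/T = 19.54/13.32 = 1.467 m.
Froude number Fr = V/√(g·D_h) = 2.953/√(9.81×1.467) = 0.778, which is less than 1, so the flow is subcritical.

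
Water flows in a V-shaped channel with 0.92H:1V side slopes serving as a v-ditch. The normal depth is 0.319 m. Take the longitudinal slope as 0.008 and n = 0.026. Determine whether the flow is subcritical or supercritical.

subcritical

For a triangular section with side slope z = 0.92: A = zy² = 0.92×0.319² = 0.09362 m²; P = 2y√(1+z²) = 2×0.319×1.359 = 0.8669 m.
Hydraulic radius R = A/P = 0.09362/0.8669 = 0.108 m.
V = (1/n) R^(2/3) √S = (1/0.026) × 0.108^(2/3) × √0.008 = 0.7801 m/s. Hydraulic depth D_h = A/T = 0.09362/0.587 = 0.1595 m.
Froude number Fr = V/√(g·D_h) = 0.7801/√(9.81×0.1595) = 0.624, which is less than 1, so the flow is subcritical.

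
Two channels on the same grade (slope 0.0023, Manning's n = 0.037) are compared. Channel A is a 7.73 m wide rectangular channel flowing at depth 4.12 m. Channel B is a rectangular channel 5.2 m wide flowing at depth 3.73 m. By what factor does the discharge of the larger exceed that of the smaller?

1.96

Channel A: Flow area A = b·y = 7.73 × 4.12 = 31.85 m². Wetted perimeter P = b + 2y = 7.73 + 2×4.12 = 15.97 m. Hydraulic radius R = A/P = 31.85/15.97 = 1.994 m. Q_A = (1/0.037)·31.85·1.994^(2/3)·√0.0023 = 65.4 m³/s.
Channel B: Flow area A = b·y = 5.2 × 3.73 = 19.4 m². Wetted perimeter P = b + 2y = 5.2 + 2×3.73 = 12.66 m. Hydraulic radius R = A/P = 19.4/12.66 = 1.532 m. Q_B = (1/0.037)·19.4·1.532^(2/3)·√0.0023 = 33.41 m³/s.
The larger discharge is 65.4 m³/s and the smaller is 33.41 m³/s; the ratio is 1.96.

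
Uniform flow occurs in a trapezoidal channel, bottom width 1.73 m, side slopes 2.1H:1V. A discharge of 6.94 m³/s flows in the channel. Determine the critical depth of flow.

At critical depth, Q² T / (g A³) = 1, i.e. A³/T = Q²/g = 6.94²/9.81 = 4.91.
Try y = 0.949 m: A³/T = 7.716 — high.
Try y = 0.663 m: A³/T = 1.965 — low.
Try y = 0.845 m: A³/T = 4.919 — matches.

y_c = 0.845 m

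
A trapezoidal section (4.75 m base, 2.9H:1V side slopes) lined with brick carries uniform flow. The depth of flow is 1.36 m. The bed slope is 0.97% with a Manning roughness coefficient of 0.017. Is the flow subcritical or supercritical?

supercritical

With bottom width b = 4.75 m and side slope z = 2.9: A = (b + zy)y = (4.75 + 2.9×1.36)×1.36 = 11.82 m²; P = b + 2y√(1+z²) = 4.75 + 2×1.36×3.068 = 13.09 m.
Hydraulic radius R = A/P = 11.82/13.09 = 0.903 m.
V = (1/n) R^(2/3) √S = (1/0.017) × 0.903^(2/3) × √0.0097 = 5.413 m/s. Hydraulic depth D_h = A/T = 11.82/12.64 = 0.9356 m.
Froude number Fr = V/√(g·D_h) = 5.413/√(9.81×0.9356) = 1.79, which is greater than 1, so the flow is supercritical.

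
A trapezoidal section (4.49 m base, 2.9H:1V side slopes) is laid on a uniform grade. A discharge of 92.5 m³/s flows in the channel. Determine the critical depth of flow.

y_c = 2.25 m

At critical depth, Q² T / (g A³) = 1, i.e. A³/T = Q²/g = 92.5²/9.81 = 872.2.
Trying y = 2.75 m: A³/T = 1971 — over.
Trying y = 1.74 m: A³/T = 313.3 — short.
Trying y = 2.25 m: A³/T = 867.9 — matches.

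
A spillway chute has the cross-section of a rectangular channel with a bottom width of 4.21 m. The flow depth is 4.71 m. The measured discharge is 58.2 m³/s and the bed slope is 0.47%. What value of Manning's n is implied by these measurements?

n = 0.03

Flow area A = b·y = 4.21 × 4.71 = 19.83 m². Wetted perimeter P = b + 2y = 4.21 + 2×4.71 = 13.63 m.
Hydraulic radius R = A/P = 19.83/13.63 = 1.455 m.
Rearranging Manning's equation: n = (1/Q) A R^(2/3) S^(1/2) = (1/58.2) × 19.83 × 1.455^(2/3) × √0.0047 = 0.03.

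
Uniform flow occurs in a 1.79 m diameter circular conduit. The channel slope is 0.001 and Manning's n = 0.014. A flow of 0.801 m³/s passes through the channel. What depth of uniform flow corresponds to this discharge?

Manning's equation rearranged: A R^(2/3) = nQ / (1·√S) = 0.014 × 0.801 / (√0.001) = 0.3546.
Try y = 0.469 m: A R^(2/3) = 0.2213 — too small.
Try y = 0.704 m: A R^(2/3) = 0.481 — too large.
Try y = 0.598 m: A R^(2/3) = 0.3545 — matches.

y_n = 0.598 m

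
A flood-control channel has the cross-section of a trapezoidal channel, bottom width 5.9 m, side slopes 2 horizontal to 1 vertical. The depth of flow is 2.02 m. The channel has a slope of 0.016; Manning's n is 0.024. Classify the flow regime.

supercritical

With bottom width b = 5.9 m and side slope z = 2: A = (b + zy)y = (5.9 + 2×2.02)×2.02 = 20.08 m²; P = b + 2y√(1+z²) = 5.9 + 2×2.02×2.236 = 14.93 m.
Hydraulic radius R = A/P = 20.08/14.93 = 1.345 m.
V = (1/n) R^(2/3) √S = (1/0.024) × 1.345^(2/3) × √0.016 = 6.42 m/s. Hydraulic depth D_h = A/T = 20.08/13.98 = 1.436 m.
Froude number Fr = V/√(g·D_h) = 6.42/√(9.81×1.436) = 1.71, which is greater than 1, so the flow is supercritical.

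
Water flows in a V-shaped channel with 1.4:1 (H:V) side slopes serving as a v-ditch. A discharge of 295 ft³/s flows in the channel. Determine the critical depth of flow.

y_c = 4.88 ft

At critical depth, Q² T / (g A³) = 1, i.e. A³/T = Q²/g = 295²/32.2 = 2703.
Trying y = 5.99 ft: A³/T = 7557 — over.
Trying y = 4.88 ft: A³/T = 2712 — close enough.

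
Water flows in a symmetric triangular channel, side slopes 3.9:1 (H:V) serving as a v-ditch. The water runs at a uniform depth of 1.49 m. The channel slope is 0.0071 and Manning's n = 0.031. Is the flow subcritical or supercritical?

For a triangular section with side slope z = 3.9: A = zy² = 3.9×1.49² = 8.658 m²; P = 2y√(1+z²) = 2×1.49×4.026 = 12 m.
Hydraulic radius R = A/P = 8.658/12 = 0.7217 m.
V = (1/n) R^(2/3) √S = (1/0.031) × 0.7217^(2/3) × √0.0071 = 2.187 m/s. Hydraulic depth D_h = A/T = 8.658/11.62 = 0.745 m.
Froude number Fr = V/√(g·D_h) = 2.187/√(9.81×0.745) = 0.809, which is less than 1, so the flow is subcritical.

subcritical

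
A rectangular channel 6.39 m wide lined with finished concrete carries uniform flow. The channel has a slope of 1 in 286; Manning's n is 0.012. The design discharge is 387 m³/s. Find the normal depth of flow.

y_n = 7.23 m

Manning's equation rearranged: A R^(2/3) = nQ / (1·√S) = 0.012 × 387 / (√0.003497) = 78.54.
At y = 8.76 m: A R^(2/3) = 98.69 — too large.
At y = 6.4 m: A R^(2/3) = 67.73 — too small.
At y = 7.23 m: A R^(2/3) = 78.52 — ≈ 78.54.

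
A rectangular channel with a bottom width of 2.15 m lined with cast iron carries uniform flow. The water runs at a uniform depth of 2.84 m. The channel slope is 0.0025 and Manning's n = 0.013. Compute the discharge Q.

Flow area A = b·y = 2.15 × 2.84 = 6.106 m². Wetted perimeter P = b + 2y = 2.15 + 2×2.84 = 7.83 m.
Hydraulic radius R = A/P = 6.106/7.83 = 0.7798 m.
Manning's equation: Q = (1/n) A R^(2/3) S^(1/2) = (1/0.013) × 6.106 × 0.7798^(2/3) × 0.0025^(1/2) = 19.9 m³/s.

Q = 19.9 m³/s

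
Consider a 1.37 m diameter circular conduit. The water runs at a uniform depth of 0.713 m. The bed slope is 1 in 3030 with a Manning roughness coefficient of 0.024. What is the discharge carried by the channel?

For a circular section of diameter D = 1.37 m at depth y = 0.713 m, the central angle is θ = 2 arccos(1 − 2y/D) = 3.223 rad. Then A = (D²/8)(θ − sin θ) = 0.7754 m² and P = Dθ/2 = 2.208 m.
Hydraulic radius R = A/P = 0.7754/2.208 = 0.3512 m.
Manning's equation: Q = (1/n) A R^(2/3) S^(1/2) = (1/0.024) × 0.7754 × 0.3512^(2/3) × 0.00033^(1/2) = 0.292 m³/s.

Q = 0.292 m³/s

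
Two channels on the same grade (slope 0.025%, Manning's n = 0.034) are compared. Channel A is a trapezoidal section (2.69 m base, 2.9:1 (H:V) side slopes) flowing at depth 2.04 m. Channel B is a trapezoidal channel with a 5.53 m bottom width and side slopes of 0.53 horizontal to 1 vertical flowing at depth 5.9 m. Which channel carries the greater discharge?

Channel A: With bottom width b = 2.69 m and side slope z = 2.9: A = (b + zy)y = (2.69 + 2.9×2.04)×2.04 = 17.56 m²; P = b + 2y√(1+z²) = 2.69 + 2×2.04×3.068 = 15.21 m. Hydraulic radius R = A/P = 17.56/15.21 = 1.155 m. Q_A = (1/0.034)·17.56·1.155^(2/3)·√0.00025 = 8.985 m³/s.
Channel B: With bottom width b = 5.53 m and side slope z = 0.53: A = (b + zy)y = (5.53 + 0.53×5.9)×5.9 = 51.08 m²; P = b + 2y√(1+z²) = 5.53 + 2×5.9×1.132 = 18.88 m. Hydraulic radius R = A/P = 51.08/18.88 = 2.705 m. Q_B = (1/0.034)·51.08·2.705^(2/3)·√0.00025 = 46.11 m³/s.
Q_A = 8.985 m³/s vs Q_B = 46.11 m³/s, so channel B carries more.

channel B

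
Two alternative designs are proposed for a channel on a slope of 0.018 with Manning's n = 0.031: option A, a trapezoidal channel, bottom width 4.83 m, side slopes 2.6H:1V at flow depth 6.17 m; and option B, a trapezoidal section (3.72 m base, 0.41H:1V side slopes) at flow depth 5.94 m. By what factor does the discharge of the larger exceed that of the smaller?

Channel A: With bottom width b = 4.83 m and side slope z = 2.6: A = (b + zy)y = (4.83 + 2.6×6.17)×6.17 = 128.8 m²; P = b + 2y√(1+z²) = 4.83 + 2×6.17×2.786 = 39.21 m. Hydraulic radius R = A/P = 128.8/39.21 = 3.285 m. Q_A = (1/0.031)·128.8·3.285^(2/3)·√0.018 = 1232 m³/s.
Channel B: With bottom width b = 3.72 m and side slope z = 0.41: A = (b + zy)y = (3.72 + 0.41×5.94)×5.94 = 36.56 m²; P = b + 2y√(1+z²) = 3.72 + 2×5.94×1.081 = 16.56 m. Hydraulic radius R = A/P = 36.56/16.56 = 2.208 m. Q_B = (1/0.031)·36.56·2.208^(2/3)·√0.018 = 268.3 m³/s.
The larger discharge is 1232 m³/s and the smaller is 268.3 m³/s; the ratio is 4.59.

4.59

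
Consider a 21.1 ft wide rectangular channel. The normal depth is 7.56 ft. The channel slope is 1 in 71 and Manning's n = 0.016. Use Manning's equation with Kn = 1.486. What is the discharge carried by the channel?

Flow area A = b·y = 21.1 × 7.56 = 159.5 ft². Wetted perimeter P = b + 2y = 21.1 + 2×7.56 = 36.22 ft.
Hydraulic radius R = A/P = 159.5/36.22 = 4.404 ft.
Manning's equation: Q = (1.486/n) A R^(2/3) S^(1/2) = (1.486/0.016) × 159.5 × 4.404^(2/3) × 0.01408^(1/2) = 4720 ft³/s.

Q = 4720 ft³/s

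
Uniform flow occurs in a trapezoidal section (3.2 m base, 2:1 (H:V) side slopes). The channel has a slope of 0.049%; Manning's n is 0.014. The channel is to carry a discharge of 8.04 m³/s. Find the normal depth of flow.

Manning's equation rearranged: A R^(2/3) = nQ / (1·√S) = 0.014 × 8.04 / (√0.00049) = 5.085.
Try y = 0.881 m: A R^(2/3) = 3.152 — short.
Try y = 1.26 m: A R^(2/3) = 6.292 — over.
Try y = 1.13 m: A R^(2/3) = 5.082 — close enough.

y_n = 1.13 m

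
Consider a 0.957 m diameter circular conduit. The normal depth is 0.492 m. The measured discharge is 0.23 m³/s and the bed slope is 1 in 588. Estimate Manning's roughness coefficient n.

n = 0.026

For a circular section of diameter D = 0.957 m at depth y = 0.492 m, the central angle is θ = 2 arccos(1 − 2y/D) = 3.198 rad. Then A = (D²/8)(θ − sin θ) = 0.3726 m² and P = Dθ/2 = 1.53 m.
Hydraulic radius R = A/P = 0.3726/1.53 = 0.2435 m.
Rearranging Manning's equation: n = (1/Q) A R^(2/3) S^(1/2) = (1/0.23) × 0.3726 × 0.2435^(2/3) × √0.001701 = 0.026.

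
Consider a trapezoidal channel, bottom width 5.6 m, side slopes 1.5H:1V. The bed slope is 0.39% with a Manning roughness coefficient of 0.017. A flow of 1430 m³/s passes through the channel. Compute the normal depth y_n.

Manning's equation rearranged: A R^(2/3) = nQ / (1·√S) = 0.017 × 1430 / (√0.0039) = 389.3.
At y = 5.85 m: A R^(2/3) = 180.7 — short.
At y = 9.39 m: A R^(2/3) = 517.5 — over.
At y = 8.28 m: A R^(2/3) = 388.9 — close enough.

y_n = 8.28 m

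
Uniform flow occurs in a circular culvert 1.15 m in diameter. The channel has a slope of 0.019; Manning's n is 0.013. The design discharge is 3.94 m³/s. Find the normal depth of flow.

Manning's equation rearranged: A R^(2/3) = nQ / (1·√S) = 0.013 × 3.94 / (√0.019) = 0.3716.
Try y = 0.641 m: A R^(2/3) = 0.2708 — low.
Try y = 0.989 m: A R^(2/3) = 0.4702 — high.
Try y = 0.793 m: A R^(2/3) = 0.3714 — close enough.

y_n = 0.793 m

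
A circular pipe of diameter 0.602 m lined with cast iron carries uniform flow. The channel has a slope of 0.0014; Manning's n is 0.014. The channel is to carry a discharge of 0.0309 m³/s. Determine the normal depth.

Manning's equation rearranged: A R^(2/3) = nQ / (1·√S) = 0.014 × 0.0309 / (√0.0014) = 0.01156.
At y = 0.184 m: A R^(2/3) = 0.01635 — high.
At y = 0.125 m: A R^(2/3) = 0.007608 — low.
At y = 0.154 m: A R^(2/3) = 0.01155 — close enough.

y_n = 0.154 m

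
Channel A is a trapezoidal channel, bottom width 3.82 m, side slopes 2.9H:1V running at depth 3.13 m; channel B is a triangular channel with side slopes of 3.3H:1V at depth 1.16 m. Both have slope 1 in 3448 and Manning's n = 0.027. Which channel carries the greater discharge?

Channel A: With bottom width b = 3.82 m and side slope z = 2.9: A = (b + zy)y = (3.82 + 2.9×3.13)×3.13 = 40.37 m²; P = b + 2y√(1+z²) = 3.82 + 2×3.13×3.068 = 23.02 m. Hydraulic radius R = A/P = 40.37/23.02 = 1.753 m. Q_A = (1/0.027)·40.37·1.753^(2/3)·√0.00029 = 37.02 m³/s.
Channel B: For a triangular section with side slope z = 3.3: A = zy² = 3.3×1.16² = 4.44 m²; P = 2y√(1+z²) = 2×1.16×3.448 = 8 m. Hydraulic radius R = A/P = 4.44/8 = 0.5551 m. Q_B = (1/0.027)·4.44·0.5551^(2/3)·√0.00029 = 1.892 m³/s.
Q_A = 37.02 m³/s vs Q_B = 1.892 m³/s, so channel A carries more.

channel A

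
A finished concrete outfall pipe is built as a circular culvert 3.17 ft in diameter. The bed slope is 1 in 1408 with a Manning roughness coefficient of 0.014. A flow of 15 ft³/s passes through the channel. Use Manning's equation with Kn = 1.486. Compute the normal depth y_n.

y_n = 2.11 ft

Manning's equation rearranged: A R^(2/3) = nQ / (1.486·√S) = 0.014 × 15 / (1.486 × √0.0007102) = 5.303.
Try y = 1.66 ft: A R^(2/3) = 3.652 — low.
Try y = 2.55 ft: A R^(2/3) = 6.642 — high.
Try y = 2.11 ft: A R^(2/3) = 5.287 — ≈ 5.303.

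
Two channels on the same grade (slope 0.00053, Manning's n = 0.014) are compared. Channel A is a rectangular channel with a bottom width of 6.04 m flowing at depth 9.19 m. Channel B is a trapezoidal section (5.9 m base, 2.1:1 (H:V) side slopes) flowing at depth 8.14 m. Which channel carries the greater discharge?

Channel A: Flow area A = b·y = 6.04 × 9.19 = 55.51 m². Wetted perimeter P = b + 2y = 6.04 + 2×9.19 = 24.42 m. Hydraulic radius R = A/P = 55.51/24.42 = 2.273 m. Q_A = (1/0.014)·55.51·2.273^(2/3)·√0.00053 = 157.8 m³/s.
Channel B: With bottom width b = 5.9 m and side slope z = 2.1: A = (b + zy)y = (5.9 + 2.1×8.14)×8.14 = 187.2 m²; P = b + 2y√(1+z²) = 5.9 + 2×8.14×2.326 = 43.77 m. Hydraulic radius R = A/P = 187.2/43.77 = 4.277 m. Q_B = (1/0.014)·187.2·4.277^(2/3)·√0.00053 = 810.9 m³/s.
Q_A = 157.8 m³/s vs Q_B = 810.9 m³/s, so channel B carries more.

channel B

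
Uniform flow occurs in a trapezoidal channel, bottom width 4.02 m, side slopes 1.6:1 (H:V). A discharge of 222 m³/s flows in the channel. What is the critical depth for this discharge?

At critical depth, Q² T / (g A³) = 1, i.e. A³/T = Q²/g = 222²/9.81 = 5024.
Trying y = 3.51 m: A³/T = 2537 — short.
Trying y = 4.51 m: A³/T = 7052 — over.
Trying y = 4.15 m: A³/T = 5005 — matches.

y_c = 4.15 m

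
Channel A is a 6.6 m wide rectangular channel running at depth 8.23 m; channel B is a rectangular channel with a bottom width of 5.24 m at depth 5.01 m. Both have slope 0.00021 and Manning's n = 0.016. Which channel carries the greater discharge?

channel A

Channel A: Flow area A = b·y = 6.6 × 8.23 = 54.32 m². Wetted perimeter P = b + 2y = 6.6 + 2×8.23 = 23.06 m. Hydraulic radius R = A/P = 54.32/23.06 = 2.356 m. Q_A = (1/0.016)·54.32·2.356^(2/3)·√0.00021 = 87.09 m³/s.
Channel B: Flow area A = b·y = 5.24 × 5.01 = 26.25 m². Wetted perimeter P = b + 2y = 5.24 + 2×5.01 = 15.26 m. Hydraulic radius R = A/P = 26.25/15.26 = 1.72 m. Q_B = (1/0.016)·26.25·1.72^(2/3)·√0.00021 = 34.14 m³/s.
Q_A = 87.09 m³/s vs Q_B = 34.14 m³/s, so channel A carries more.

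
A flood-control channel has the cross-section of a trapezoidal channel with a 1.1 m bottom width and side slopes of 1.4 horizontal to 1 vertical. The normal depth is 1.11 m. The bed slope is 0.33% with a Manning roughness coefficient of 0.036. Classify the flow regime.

subcritical

With bottom width b = 1.1 m and side slope z = 1.4: A = (b + zy)y = (1.1 + 1.4×1.11)×1.11 = 2.946 m²; P = b + 2y√(1+z²) = 1.1 + 2×1.11×1.72 = 4.919 m.
Hydraulic radius R = A/P = 2.946/4.919 = 0.5988 m.
V = (1/n) R^(2/3) √S = (1/0.036) × 0.5988^(2/3) × √0.0033 = 1.134 m/s. Hydraulic depth D_h = A/T = 2.946/4.208 = 0.7001 m.
Froude number Fr = V/√(g·D_h) = 1.134/√(9.81×0.7001) = 0.433, which is less than 1, so the flow is subcritical.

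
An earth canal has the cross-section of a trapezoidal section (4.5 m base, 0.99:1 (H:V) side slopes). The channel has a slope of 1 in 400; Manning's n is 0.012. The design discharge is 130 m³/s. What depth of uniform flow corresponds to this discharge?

Manning's equation rearranged: A R^(2/3) = nQ / (1·√S) = 0.012 × 130 / (√0.0025) = 31.2.
Trying y = 3.41 m: A R^(2/3) = 41.27 — high.
Trying y = 2.55 m: A R^(2/3) = 23.83 — low.
Trying y = 2.94 m: A R^(2/3) = 31.1 — ≈ 31.2.

y_n = 2.94 m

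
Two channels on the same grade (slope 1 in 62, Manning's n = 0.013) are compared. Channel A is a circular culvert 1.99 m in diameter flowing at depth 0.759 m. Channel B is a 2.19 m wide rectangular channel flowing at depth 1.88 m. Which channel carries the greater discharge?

channel B

Channel A: For a circular section of diameter D = 1.99 m at depth y = 0.759 m, the central angle is θ = 2 arccos(1 − 2y/D) = 2.663 rad. Then A = (D²/8)(θ − sin θ) = 1.09 m² and P = Dθ/2 = 2.649 m. Hydraulic radius R = A/P = 1.09/2.649 = 0.4114 m. Q_A = (1/0.013)·1.09·0.4114^(2/3)·√0.01613 = 5.89 m³/s.
Channel B: Flow area A = b·y = 2.19 × 1.88 = 4.117 m². Wetted perimeter P = b + 2y = 2.19 + 2×1.88 = 5.95 m. Hydraulic radius R = A/P = 4.117/5.95 = 0.692 m. Q_B = (1/0.013)·4.117·0.692^(2/3)·√0.01613 = 31.47 m³/s.
Q_A = 5.89 m³/s vs Q_B = 31.47 m³/s, so channel B carries more.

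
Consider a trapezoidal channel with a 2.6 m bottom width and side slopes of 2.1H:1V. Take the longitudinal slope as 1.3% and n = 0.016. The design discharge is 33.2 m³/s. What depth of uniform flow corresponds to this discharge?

y_n = 1.15 m

Manning's equation rearranged: A R^(2/3) = nQ / (1·√S) = 0.016 × 33.2 / (√0.013) = 4.659.
At y = 0.956 m: A R^(2/3) = 3.22 — short.
At y = 1.35 m: A R^(2/3) = 6.461 — over.
At y = 1.15 m: A R^(2/3) = 4.656 — close enough.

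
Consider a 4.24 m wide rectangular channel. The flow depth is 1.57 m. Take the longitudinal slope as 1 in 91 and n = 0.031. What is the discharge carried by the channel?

Q = 21 m³/s

Flow area A = b·y = 4.24 × 1.57 = 6.657 m². Wetted perimeter P = b + 2y = 4.24 + 2×1.57 = 7.38 m.
Hydraulic radius R = A/P = 6.657/7.38 = 0.902 m.
Manning's equation: Q = (1/n) A R^(2/3) S^(1/2) = (1/0.031) × 6.657 × 0.902^(2/3) × 0.01099^(1/2) = 21 m³/s.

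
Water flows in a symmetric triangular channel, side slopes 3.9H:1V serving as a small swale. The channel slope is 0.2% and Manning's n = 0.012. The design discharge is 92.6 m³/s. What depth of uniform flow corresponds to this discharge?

Manning's equation rearranged: A R^(2/3) = nQ / (1·√S) = 0.012 × 92.6 / (√0.002) = 24.85.
Trying y = 2.14 m: A R^(2/3) = 18.29 — short.
Trying y = 2.71 m: A R^(2/3) = 34.34 — over.
Trying y = 2.4 m: A R^(2/3) = 24.83 — matches.

y_n = 2.4 m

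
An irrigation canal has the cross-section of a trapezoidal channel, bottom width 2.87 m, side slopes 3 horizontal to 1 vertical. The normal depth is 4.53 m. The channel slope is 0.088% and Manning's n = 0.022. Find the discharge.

With bottom width b = 2.87 m and side slope z = 3: A = (b + zy)y = (2.87 + 3×4.53)×4.53 = 74.56 m²; P = b + 2y√(1+z²) = 2.87 + 2×4.53×3.162 = 31.52 m.
Hydraulic radius R = A/P = 74.56/31.52 = 2.366 m.
Manning's equation: Q = (1/n) A R^(2/3) S^(1/2) = (1/0.022) × 74.56 × 2.366^(2/3) × 0.00088^(1/2) = 179 m³/s.

Q = 179 m³/s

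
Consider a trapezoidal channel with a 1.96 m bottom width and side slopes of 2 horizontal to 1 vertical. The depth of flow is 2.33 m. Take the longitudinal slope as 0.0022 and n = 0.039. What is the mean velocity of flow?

With bottom width b = 1.96 m and side slope z = 2: A = (b + zy)y = (1.96 + 2×2.33)×2.33 = 15.42 m²; P = b + 2y√(1+z²) = 1.96 + 2×2.33×2.236 = 12.38 m.
Hydraulic radius R = A/P = 15.42/12.38 = 1.246 m.
From Manning's equation, V = (1/n) R^(2/3) S^(1/2) = (1/0.039) × 1.246^(2/3) × 0.0022^(1/2) = 1.39 m/s.

V = 1.39 m/s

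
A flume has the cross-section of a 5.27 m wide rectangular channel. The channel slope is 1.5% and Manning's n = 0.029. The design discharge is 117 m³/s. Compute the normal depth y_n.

Manning's equation rearranged: A R^(2/3) = nQ / (1·√S) = 0.029 × 117 / (√0.015) = 27.7.
Try y = 4.95 m: A R^(2/3) = 37.44 — high.
Try y = 3.38 m: A R^(2/3) = 23.14 — low.
Try y = 3.89 m: A R^(2/3) = 27.7 — matches.

y_n = 3.89 m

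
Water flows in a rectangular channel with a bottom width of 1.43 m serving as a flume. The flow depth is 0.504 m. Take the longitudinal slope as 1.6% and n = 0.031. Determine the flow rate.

Q = 1.31 m³/s

Flow area A = b·y = 1.43 × 0.504 = 0.7207 m². Wetted perimeter P = b + 2y = 1.43 + 2×0.504 = 2.438 m.
Hydraulic radius R = A/P = 0.7207/2.438 = 0.2956 m.
Manning's equation: Q = (1/n) A R^(2/3) S^(1/2) = (1/0.031) × 0.7207 × 0.2956^(2/3) × 0.016^(1/2) = 1.31 m³/s.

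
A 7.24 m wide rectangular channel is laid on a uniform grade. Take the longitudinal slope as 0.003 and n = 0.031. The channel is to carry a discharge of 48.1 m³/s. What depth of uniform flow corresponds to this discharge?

Manning's equation rearranged: A R^(2/3) = nQ / (1·√S) = 0.031 × 48.1 / (√0.003) = 27.22.
At y = 3.26 m: A R^(2/3) = 33.82 — high.
At y = 2.28 m: A R^(2/3) = 20.65 — low.
At y = 2.78 m: A R^(2/3) = 27.22 — matches.

y_n = 2.78 m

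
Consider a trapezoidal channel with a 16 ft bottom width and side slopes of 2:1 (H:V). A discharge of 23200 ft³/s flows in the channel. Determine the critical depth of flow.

At critical depth, Q² T / (g A³) = 1, i.e. A³/T = Q²/g = 23200²/32.2 = 16720000.
At y = 17.4 ft: A³/T = 8068000 — low.
At y = 24.2 ft: A³/T = 33560000 — high.
At y = 20.6 ft: A³/T = 16630000 — ≈ 16720000.

y_c = 20.6 ft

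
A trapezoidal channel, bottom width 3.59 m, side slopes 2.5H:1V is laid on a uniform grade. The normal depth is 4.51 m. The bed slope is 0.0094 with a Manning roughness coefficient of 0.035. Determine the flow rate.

With bottom width b = 3.59 m and side slope z = 2.5: A = (b + zy)y = (3.59 + 2.5×4.51)×4.51 = 67.04 m²; P = b + 2y√(1+z²) = 3.59 + 2×4.51×2.693 = 27.88 m.
Hydraulic radius R = A/P = 67.04/27.88 = 2.405 m.
Manning's equation: Q = (1/n) A R^(2/3) S^(1/2) = (1/0.035) × 67.04 × 2.405^(2/3) × 0.0094^(1/2) = 333 m³/s.

Q = 333 m³/s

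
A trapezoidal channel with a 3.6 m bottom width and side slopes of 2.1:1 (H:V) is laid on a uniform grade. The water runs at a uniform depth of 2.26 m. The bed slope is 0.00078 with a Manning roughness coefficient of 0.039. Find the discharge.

With bottom width b = 3.6 m and side slope z = 2.1: A = (b + zy)y = (3.6 + 2.1×2.26)×2.26 = 18.86 m²; P = b + 2y√(1+z²) = 3.6 + 2×2.26×2.326 = 14.11 m.
Hydraulic radius R = A/P = 18.86/14.11 = 1.336 m.
Manning's equation: Q = (1/n) A R^(2/3) S^(1/2) = (1/0.039) × 18.86 × 1.336^(2/3) × 0.00078^(1/2) = 16.4 m³/s.

Q = 16.4 m³/s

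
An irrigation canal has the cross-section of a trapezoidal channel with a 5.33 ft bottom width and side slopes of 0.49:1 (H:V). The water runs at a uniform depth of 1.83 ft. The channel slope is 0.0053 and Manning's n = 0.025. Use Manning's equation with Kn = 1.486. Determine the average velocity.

With bottom width b = 5.33 ft and side slope z = 0.49: A = (b + zy)y = (5.33 + 0.49×1.83)×1.83 = 11.39 ft²; P = b + 2y√(1+z²) = 5.33 + 2×1.83×1.114 = 9.406 ft.
Hydraulic radius R = A/P = 11.39/9.406 = 1.211 ft.
From Manning's equation, V = (1.486/n) R^(2/3) S^(1/2) = (1.486/0.025) × 1.211^(2/3) × 0.0053^(1/2) = 4.92 ft/s.

V = 4.92 ft/s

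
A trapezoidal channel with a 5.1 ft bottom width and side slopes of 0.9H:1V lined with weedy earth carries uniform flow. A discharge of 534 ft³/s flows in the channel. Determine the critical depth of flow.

At critical depth, Q² T / (g A³) = 1, i.e. A³/T = Q²/g = 534²/32.2 = 8856.
Trying y = 3.84 ft: A³/T = 2953 — too small.
Trying y = 6.46 ft: A³/T = 20950 — too large.
Trying y = 5.16 ft: A³/T = 8834 — close enough.

y_c = 5.16 ft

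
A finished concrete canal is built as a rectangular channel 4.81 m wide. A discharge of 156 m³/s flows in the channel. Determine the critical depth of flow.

y_c = 4.75 m

For a rectangular channel, critical depth y_c = (q²/g)^(1/3) where q = Q/b = 156/4.81 = 32.43 m²/s.
So y_c = (32.43²/9.81)^(1/3) = 4.75 m.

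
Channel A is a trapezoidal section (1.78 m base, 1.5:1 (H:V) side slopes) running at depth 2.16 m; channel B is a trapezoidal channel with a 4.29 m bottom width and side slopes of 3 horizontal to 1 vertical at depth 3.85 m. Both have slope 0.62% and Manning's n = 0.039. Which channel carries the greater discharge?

channel B

Channel A: With bottom width b = 1.78 m and side slope z = 1.5: A = (b + zy)y = (1.78 + 1.5×2.16)×2.16 = 10.84 m²; P = b + 2y√(1+z²) = 1.78 + 2×2.16×1.803 = 9.568 m. Hydraulic radius R = A/P = 10.84/9.568 = 1.133 m. Q_A = (1/0.039)·10.84·1.133^(2/3)·√0.0062 = 23.8 m³/s.
Channel B: With bottom width b = 4.29 m and side slope z = 3: A = (b + zy)y = (4.29 + 3×3.85)×3.85 = 60.98 m²; P = b + 2y√(1+z²) = 4.29 + 2×3.85×3.162 = 28.64 m. Hydraulic radius R = A/P = 60.98/28.64 = 2.129 m. Q_B = (1/0.039)·60.98·2.129^(2/3)·√0.0062 = 203.8 m³/s.
Q_A = 23.8 m³/s vs Q_B = 203.8 m³/s, so channel B carries more.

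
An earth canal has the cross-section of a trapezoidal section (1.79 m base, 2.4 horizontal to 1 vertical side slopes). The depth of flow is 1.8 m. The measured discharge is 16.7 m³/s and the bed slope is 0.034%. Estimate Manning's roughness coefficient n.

With bottom width b = 1.79 m and side slope z = 2.4: A = (b + zy)y = (1.79 + 2.4×1.8)×1.8 = 11 m²; P = b + 2y√(1+z²) = 1.79 + 2×1.8×2.6 = 11.15 m.
Hydraulic radius R = A/P = 11/11.15 = 0.9864 m.
Rearranging Manning's equation: n = (1/Q) A R^(2/3) S^(1/2) = (1/16.7) × 11 × 0.9864^(2/3) × √0.00034 = 0.012.

n = 0.012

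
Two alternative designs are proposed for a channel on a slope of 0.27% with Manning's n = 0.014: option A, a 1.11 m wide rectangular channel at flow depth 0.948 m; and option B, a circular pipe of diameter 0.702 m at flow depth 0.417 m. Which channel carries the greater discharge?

Channel A: Flow area A = b·y = 1.11 × 0.948 = 1.052 m². Wetted perimeter P = b + 2y = 1.11 + 2×0.948 = 3.006 m. Hydraulic radius R = A/P = 1.052/3.006 = 0.3501 m. Q_A = (1/0.014)·1.052·0.3501^(2/3)·√0.0027 = 1.94 m³/s.
Channel B: For a circular section of diameter D = 0.702 m at depth y = 0.417 m, the central angle is θ = 2 arccos(1 − 2y/D) = 3.52 rad. Then A = (D²/8)(θ − sin θ) = 0.2396 m² and P = Dθ/2 = 1.235 m. Hydraulic radius R = A/P = 0.2396/1.235 = 0.1939 m. Q_B = (1/0.014)·0.2396·0.1939^(2/3)·√0.0027 = 0.2979 m³/s.
Q_A = 1.94 m³/s vs Q_B = 0.2979 m³/s, so channel A carries more.

channel A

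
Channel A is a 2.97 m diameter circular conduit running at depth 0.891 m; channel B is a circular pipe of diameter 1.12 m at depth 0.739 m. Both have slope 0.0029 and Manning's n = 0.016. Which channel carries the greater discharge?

Channel A: For a circular section of diameter D = 2.97 m at depth y = 0.891 m, the central angle is θ = 2 arccos(1 − 2y/D) = 2.319 rad. Then A = (D²/8)(θ − sin θ) = 1.748 m² and P = Dθ/2 = 3.443 m. Hydraulic radius R = A/P = 1.748/3.443 = 0.5077 m. Q_A = (1/0.016)·1.748·0.5077^(2/3)·√0.0029 = 3.744 m³/s.
Channel B: For a circular section of diameter D = 1.12 m at depth y = 0.739 m, the central angle is θ = 2 arccos(1 − 2y/D) = 3.792 rad. Then A = (D²/8)(θ − sin θ) = 0.6896 m² and P = Dθ/2 = 2.124 m. Hydraulic radius R = A/P = 0.6896/2.124 = 0.3247 m. Q_B = (1/0.016)·0.6896·0.3247^(2/3)·√0.0029 = 1.097 m³/s.
Q_A = 3.744 m³/s vs Q_B = 1.097 m³/s, so channel A carries more.

channel A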